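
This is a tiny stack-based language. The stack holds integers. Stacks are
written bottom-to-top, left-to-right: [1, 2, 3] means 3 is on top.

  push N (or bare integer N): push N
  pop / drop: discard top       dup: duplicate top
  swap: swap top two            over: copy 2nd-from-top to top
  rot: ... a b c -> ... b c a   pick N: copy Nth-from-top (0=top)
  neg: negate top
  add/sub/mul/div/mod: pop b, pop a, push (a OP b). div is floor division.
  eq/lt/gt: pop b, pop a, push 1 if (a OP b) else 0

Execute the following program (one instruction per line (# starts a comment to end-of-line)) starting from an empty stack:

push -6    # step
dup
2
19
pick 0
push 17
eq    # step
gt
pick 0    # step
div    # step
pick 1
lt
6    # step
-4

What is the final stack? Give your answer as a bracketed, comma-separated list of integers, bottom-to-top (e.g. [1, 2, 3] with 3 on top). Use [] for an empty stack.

After 'push -6': [-6]
After 'dup': [-6, -6]
After 'push 2': [-6, -6, 2]
After 'push 19': [-6, -6, 2, 19]
After 'pick 0': [-6, -6, 2, 19, 19]
After 'push 17': [-6, -6, 2, 19, 19, 17]
After 'eq': [-6, -6, 2, 19, 0]
After 'gt': [-6, -6, 2, 1]
After 'pick 0': [-6, -6, 2, 1, 1]
After 'div': [-6, -6, 2, 1]
After 'pick 1': [-6, -6, 2, 1, 2]
After 'lt': [-6, -6, 2, 1]
After 'push 6': [-6, -6, 2, 1, 6]
After 'push -4': [-6, -6, 2, 1, 6, -4]

Answer: [-6, -6, 2, 1, 6, -4]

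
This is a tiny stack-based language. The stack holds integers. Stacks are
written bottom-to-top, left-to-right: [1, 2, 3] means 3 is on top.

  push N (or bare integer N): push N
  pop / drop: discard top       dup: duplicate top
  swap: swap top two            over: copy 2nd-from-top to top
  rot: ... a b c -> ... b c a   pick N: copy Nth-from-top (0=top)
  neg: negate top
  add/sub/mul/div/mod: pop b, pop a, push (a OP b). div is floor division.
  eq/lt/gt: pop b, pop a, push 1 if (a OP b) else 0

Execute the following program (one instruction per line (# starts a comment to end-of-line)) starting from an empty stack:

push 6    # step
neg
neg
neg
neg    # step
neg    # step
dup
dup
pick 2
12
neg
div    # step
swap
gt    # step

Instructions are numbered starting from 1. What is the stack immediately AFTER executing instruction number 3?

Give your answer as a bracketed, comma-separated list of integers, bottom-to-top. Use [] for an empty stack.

Step 1 ('push 6'): [6]
Step 2 ('neg'): [-6]
Step 3 ('neg'): [6]

Answer: [6]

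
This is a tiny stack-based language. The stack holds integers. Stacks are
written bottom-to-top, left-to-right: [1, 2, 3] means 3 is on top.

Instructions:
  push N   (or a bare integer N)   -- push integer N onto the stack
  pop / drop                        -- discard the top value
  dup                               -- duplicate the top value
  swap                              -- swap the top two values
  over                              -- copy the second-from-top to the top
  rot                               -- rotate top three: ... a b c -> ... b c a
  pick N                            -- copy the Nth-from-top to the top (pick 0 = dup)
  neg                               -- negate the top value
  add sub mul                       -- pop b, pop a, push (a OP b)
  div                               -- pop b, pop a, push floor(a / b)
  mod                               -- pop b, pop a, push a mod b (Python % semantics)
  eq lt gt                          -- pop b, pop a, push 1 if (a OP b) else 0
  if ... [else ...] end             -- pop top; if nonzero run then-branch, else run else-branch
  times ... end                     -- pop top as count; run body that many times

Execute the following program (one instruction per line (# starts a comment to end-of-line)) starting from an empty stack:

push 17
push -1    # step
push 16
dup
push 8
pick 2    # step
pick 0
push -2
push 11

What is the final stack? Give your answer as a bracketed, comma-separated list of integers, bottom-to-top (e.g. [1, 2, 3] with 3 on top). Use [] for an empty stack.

After 'push 17': [17]
After 'push -1': [17, -1]
After 'push 16': [17, -1, 16]
After 'dup': [17, -1, 16, 16]
After 'push 8': [17, -1, 16, 16, 8]
After 'pick 2': [17, -1, 16, 16, 8, 16]
After 'pick 0': [17, -1, 16, 16, 8, 16, 16]
After 'push -2': [17, -1, 16, 16, 8, 16, 16, -2]
After 'push 11': [17, -1, 16, 16, 8, 16, 16, -2, 11]

Answer: [17, -1, 16, 16, 8, 16, 16, -2, 11]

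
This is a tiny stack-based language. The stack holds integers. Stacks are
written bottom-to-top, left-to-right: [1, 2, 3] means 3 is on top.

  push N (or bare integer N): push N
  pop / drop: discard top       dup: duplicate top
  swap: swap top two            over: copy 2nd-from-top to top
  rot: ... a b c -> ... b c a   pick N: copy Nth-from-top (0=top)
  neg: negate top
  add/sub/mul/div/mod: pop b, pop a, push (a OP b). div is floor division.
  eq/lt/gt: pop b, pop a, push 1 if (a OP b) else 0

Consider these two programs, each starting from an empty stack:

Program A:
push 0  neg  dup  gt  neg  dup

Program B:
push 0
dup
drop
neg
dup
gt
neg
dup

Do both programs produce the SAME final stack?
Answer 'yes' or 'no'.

Program A trace:
  After 'push 0': [0]
  After 'neg': [0]
  After 'dup': [0, 0]
  After 'gt': [0]
  After 'neg': [0]
  After 'dup': [0, 0]
Program A final stack: [0, 0]

Program B trace:
  After 'push 0': [0]
  After 'dup': [0, 0]
  After 'drop': [0]
  After 'neg': [0]
  After 'dup': [0, 0]
  After 'gt': [0]
  After 'neg': [0]
  After 'dup': [0, 0]
Program B final stack: [0, 0]
Same: yes

Answer: yes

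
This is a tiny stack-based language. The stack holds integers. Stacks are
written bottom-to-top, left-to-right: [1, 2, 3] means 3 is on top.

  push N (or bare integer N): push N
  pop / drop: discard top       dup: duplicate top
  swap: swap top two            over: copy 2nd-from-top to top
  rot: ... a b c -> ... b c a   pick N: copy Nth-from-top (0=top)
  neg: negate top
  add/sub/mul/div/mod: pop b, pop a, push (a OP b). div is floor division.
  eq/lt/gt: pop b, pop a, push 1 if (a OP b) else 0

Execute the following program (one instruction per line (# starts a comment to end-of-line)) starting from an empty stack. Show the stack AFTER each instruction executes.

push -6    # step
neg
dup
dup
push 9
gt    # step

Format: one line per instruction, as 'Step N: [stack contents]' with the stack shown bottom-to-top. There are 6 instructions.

Step 1: [-6]
Step 2: [6]
Step 3: [6, 6]
Step 4: [6, 6, 6]
Step 5: [6, 6, 6, 9]
Step 6: [6, 6, 0]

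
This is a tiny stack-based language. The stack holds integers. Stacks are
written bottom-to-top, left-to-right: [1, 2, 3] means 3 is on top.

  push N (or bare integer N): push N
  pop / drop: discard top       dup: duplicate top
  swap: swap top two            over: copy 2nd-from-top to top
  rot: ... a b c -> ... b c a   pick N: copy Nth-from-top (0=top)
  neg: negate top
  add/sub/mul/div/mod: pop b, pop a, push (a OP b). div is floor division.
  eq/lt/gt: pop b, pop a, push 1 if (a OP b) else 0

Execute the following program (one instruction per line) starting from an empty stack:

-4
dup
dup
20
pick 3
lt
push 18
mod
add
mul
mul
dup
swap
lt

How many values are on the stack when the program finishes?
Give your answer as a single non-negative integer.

After 'push -4': stack = [-4] (depth 1)
After 'dup': stack = [-4, -4] (depth 2)
After 'dup': stack = [-4, -4, -4] (depth 3)
After 'push 20': stack = [-4, -4, -4, 20] (depth 4)
After 'pick 3': stack = [-4, -4, -4, 20, -4] (depth 5)
After 'lt': stack = [-4, -4, -4, 0] (depth 4)
After 'push 18': stack = [-4, -4, -4, 0, 18] (depth 5)
After 'mod': stack = [-4, -4, -4, 0] (depth 4)
After 'add': stack = [-4, -4, -4] (depth 3)
After 'mul': stack = [-4, 16] (depth 2)
After 'mul': stack = [-64] (depth 1)
After 'dup': stack = [-64, -64] (depth 2)
After 'swap': stack = [-64, -64] (depth 2)
After 'lt': stack = [0] (depth 1)

Answer: 1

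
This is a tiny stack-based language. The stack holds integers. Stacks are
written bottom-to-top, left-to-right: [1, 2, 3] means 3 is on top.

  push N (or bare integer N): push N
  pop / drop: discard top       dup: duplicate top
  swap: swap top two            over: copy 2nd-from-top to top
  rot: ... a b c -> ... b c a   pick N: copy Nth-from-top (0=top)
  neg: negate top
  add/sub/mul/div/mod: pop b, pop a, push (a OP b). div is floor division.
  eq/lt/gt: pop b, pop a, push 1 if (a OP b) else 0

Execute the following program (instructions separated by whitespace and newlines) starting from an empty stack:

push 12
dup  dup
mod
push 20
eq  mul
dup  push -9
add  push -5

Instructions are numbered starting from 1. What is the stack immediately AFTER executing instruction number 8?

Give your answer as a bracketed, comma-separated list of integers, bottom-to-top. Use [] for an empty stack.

Answer: [0, 0]

Derivation:
Step 1 ('push 12'): [12]
Step 2 ('dup'): [12, 12]
Step 3 ('dup'): [12, 12, 12]
Step 4 ('mod'): [12, 0]
Step 5 ('push 20'): [12, 0, 20]
Step 6 ('eq'): [12, 0]
Step 7 ('mul'): [0]
Step 8 ('dup'): [0, 0]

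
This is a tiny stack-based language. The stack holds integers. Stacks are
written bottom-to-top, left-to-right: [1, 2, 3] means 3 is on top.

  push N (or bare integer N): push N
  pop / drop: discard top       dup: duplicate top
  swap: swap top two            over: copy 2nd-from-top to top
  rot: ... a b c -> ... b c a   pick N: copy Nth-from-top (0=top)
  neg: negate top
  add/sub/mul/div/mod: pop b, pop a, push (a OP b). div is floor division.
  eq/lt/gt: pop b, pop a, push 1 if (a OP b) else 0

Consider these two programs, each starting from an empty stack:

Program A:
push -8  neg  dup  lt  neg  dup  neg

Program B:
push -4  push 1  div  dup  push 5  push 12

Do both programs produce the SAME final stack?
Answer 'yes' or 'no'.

Answer: no

Derivation:
Program A trace:
  After 'push -8': [-8]
  After 'neg': [8]
  After 'dup': [8, 8]
  After 'lt': [0]
  After 'neg': [0]
  After 'dup': [0, 0]
  After 'neg': [0, 0]
Program A final stack: [0, 0]

Program B trace:
  After 'push -4': [-4]
  After 'push 1': [-4, 1]
  After 'div': [-4]
  After 'dup': [-4, -4]
  After 'push 5': [-4, -4, 5]
  After 'push 12': [-4, -4, 5, 12]
Program B final stack: [-4, -4, 5, 12]
Same: no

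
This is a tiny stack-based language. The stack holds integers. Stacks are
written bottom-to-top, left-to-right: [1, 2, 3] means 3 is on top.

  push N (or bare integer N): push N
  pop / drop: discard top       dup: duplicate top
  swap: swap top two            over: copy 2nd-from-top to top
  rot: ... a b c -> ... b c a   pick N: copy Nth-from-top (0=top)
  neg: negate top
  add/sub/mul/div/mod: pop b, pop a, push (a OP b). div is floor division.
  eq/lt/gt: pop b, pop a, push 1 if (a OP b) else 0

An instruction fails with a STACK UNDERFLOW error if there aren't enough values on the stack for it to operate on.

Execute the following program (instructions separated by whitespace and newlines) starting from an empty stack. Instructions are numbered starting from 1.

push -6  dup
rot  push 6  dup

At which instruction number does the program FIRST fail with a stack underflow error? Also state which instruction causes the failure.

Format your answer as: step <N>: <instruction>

Answer: step 3: rot

Derivation:
Step 1 ('push -6'): stack = [-6], depth = 1
Step 2 ('dup'): stack = [-6, -6], depth = 2
Step 3 ('rot'): needs 3 value(s) but depth is 2 — STACK UNDERFLOW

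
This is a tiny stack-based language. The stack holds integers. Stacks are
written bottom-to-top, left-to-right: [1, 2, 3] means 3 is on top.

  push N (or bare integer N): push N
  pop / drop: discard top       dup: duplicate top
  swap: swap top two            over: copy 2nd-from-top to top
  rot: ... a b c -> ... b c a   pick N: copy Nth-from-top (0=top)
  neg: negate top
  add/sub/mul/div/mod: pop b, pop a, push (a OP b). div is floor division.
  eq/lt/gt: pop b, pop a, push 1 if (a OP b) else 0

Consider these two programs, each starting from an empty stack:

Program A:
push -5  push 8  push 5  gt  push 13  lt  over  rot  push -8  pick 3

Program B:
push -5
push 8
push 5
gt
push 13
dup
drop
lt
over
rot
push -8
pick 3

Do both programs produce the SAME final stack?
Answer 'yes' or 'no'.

Answer: yes

Derivation:
Program A trace:
  After 'push -5': [-5]
  After 'push 8': [-5, 8]
  After 'push 5': [-5, 8, 5]
  After 'gt': [-5, 1]
  After 'push 13': [-5, 1, 13]
  After 'lt': [-5, 1]
  After 'over': [-5, 1, -5]
  After 'rot': [1, -5, -5]
  After 'push -8': [1, -5, -5, -8]
  After 'pick 3': [1, -5, -5, -8, 1]
Program A final stack: [1, -5, -5, -8, 1]

Program B trace:
  After 'push -5': [-5]
  After 'push 8': [-5, 8]
  After 'push 5': [-5, 8, 5]
  After 'gt': [-5, 1]
  After 'push 13': [-5, 1, 13]
  After 'dup': [-5, 1, 13, 13]
  After 'drop': [-5, 1, 13]
  After 'lt': [-5, 1]
  After 'over': [-5, 1, -5]
  After 'rot': [1, -5, -5]
  After 'push -8': [1, -5, -5, -8]
  After 'pick 3': [1, -5, -5, -8, 1]
Program B final stack: [1, -5, -5, -8, 1]
Same: yes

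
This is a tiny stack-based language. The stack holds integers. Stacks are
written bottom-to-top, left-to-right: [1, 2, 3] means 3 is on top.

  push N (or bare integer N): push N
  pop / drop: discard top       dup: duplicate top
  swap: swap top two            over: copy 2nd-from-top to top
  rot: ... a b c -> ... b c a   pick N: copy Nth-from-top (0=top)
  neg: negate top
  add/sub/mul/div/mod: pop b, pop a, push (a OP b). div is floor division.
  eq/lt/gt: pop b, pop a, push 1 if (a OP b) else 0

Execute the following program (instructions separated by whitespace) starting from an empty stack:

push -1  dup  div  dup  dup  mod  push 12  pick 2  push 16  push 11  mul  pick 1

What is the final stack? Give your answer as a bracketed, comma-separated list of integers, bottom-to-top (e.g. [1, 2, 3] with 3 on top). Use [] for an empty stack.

After 'push -1': [-1]
After 'dup': [-1, -1]
After 'div': [1]
After 'dup': [1, 1]
After 'dup': [1, 1, 1]
After 'mod': [1, 0]
After 'push 12': [1, 0, 12]
After 'pick 2': [1, 0, 12, 1]
After 'push 16': [1, 0, 12, 1, 16]
After 'push 11': [1, 0, 12, 1, 16, 11]
After 'mul': [1, 0, 12, 1, 176]
After 'pick 1': [1, 0, 12, 1, 176, 1]

Answer: [1, 0, 12, 1, 176, 1]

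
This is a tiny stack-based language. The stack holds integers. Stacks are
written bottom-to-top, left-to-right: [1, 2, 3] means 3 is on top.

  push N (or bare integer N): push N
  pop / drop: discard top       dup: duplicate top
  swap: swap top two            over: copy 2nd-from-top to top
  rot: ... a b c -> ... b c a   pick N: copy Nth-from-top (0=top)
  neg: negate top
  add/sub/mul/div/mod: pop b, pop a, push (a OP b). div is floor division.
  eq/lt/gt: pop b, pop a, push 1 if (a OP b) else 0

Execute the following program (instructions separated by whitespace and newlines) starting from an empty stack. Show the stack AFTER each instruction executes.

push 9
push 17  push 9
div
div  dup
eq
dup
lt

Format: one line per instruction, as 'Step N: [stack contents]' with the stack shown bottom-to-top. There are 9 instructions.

Step 1: [9]
Step 2: [9, 17]
Step 3: [9, 17, 9]
Step 4: [9, 1]
Step 5: [9]
Step 6: [9, 9]
Step 7: [1]
Step 8: [1, 1]
Step 9: [0]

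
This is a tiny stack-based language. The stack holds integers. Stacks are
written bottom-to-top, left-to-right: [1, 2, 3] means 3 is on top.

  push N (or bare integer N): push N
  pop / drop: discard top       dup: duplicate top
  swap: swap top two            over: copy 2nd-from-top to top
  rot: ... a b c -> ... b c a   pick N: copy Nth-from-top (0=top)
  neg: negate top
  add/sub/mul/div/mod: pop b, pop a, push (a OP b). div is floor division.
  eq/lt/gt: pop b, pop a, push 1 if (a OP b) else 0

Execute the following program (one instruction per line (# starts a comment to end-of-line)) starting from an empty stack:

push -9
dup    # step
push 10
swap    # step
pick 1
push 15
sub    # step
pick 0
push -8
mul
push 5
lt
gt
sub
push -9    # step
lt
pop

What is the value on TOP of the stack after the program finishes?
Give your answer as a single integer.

Answer: 10

Derivation:
After 'push -9': [-9]
After 'dup': [-9, -9]
After 'push 10': [-9, -9, 10]
After 'swap': [-9, 10, -9]
After 'pick 1': [-9, 10, -9, 10]
After 'push 15': [-9, 10, -9, 10, 15]
After 'sub': [-9, 10, -9, -5]
After 'pick 0': [-9, 10, -9, -5, -5]
After 'push -8': [-9, 10, -9, -5, -5, -8]
After 'mul': [-9, 10, -9, -5, 40]
After 'push 5': [-9, 10, -9, -5, 40, 5]
After 'lt': [-9, 10, -9, -5, 0]
After 'gt': [-9, 10, -9, 0]
After 'sub': [-9, 10, -9]
After 'push -9': [-9, 10, -9, -9]
After 'lt': [-9, 10, 0]
After 'pop': [-9, 10]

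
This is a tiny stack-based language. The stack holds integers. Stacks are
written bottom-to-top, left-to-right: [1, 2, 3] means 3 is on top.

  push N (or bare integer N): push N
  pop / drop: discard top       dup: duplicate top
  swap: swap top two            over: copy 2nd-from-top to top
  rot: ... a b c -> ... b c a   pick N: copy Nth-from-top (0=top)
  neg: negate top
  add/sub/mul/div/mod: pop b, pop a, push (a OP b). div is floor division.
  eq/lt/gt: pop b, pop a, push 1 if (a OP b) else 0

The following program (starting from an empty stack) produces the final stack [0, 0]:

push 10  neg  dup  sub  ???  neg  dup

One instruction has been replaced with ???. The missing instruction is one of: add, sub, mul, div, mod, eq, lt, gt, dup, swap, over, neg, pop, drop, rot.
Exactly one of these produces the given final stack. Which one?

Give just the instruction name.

Answer: neg

Derivation:
Stack before ???: [0]
Stack after ???:  [0]
The instruction that transforms [0] -> [0] is: neg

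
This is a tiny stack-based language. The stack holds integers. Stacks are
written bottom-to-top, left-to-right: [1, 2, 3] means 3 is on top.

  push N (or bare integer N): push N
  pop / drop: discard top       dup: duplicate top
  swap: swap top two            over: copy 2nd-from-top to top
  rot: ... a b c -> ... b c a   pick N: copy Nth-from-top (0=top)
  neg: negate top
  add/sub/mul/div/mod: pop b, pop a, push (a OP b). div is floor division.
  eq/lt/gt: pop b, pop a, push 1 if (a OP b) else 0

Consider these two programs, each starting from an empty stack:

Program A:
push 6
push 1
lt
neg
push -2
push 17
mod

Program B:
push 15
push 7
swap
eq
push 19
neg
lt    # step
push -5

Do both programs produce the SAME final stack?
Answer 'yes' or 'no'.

Program A trace:
  After 'push 6': [6]
  After 'push 1': [6, 1]
  After 'lt': [0]
  After 'neg': [0]
  After 'push -2': [0, -2]
  After 'push 17': [0, -2, 17]
  After 'mod': [0, 15]
Program A final stack: [0, 15]

Program B trace:
  After 'push 15': [15]
  After 'push 7': [15, 7]
  After 'swap': [7, 15]
  After 'eq': [0]
  After 'push 19': [0, 19]
  After 'neg': [0, -19]
  After 'lt': [0]
  After 'push -5': [0, -5]
Program B final stack: [0, -5]
Same: no

Answer: no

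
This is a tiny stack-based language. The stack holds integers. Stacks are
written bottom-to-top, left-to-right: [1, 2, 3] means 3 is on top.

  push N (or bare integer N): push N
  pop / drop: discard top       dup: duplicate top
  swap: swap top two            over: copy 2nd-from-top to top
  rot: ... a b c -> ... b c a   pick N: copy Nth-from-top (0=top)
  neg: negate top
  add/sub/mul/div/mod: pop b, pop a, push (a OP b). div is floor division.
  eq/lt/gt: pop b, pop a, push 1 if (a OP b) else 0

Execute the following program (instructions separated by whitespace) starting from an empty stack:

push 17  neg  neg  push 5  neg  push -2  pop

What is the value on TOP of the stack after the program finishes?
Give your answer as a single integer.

After 'push 17': [17]
After 'neg': [-17]
After 'neg': [17]
After 'push 5': [17, 5]
After 'neg': [17, -5]
After 'push -2': [17, -5, -2]
After 'pop': [17, -5]

Answer: -5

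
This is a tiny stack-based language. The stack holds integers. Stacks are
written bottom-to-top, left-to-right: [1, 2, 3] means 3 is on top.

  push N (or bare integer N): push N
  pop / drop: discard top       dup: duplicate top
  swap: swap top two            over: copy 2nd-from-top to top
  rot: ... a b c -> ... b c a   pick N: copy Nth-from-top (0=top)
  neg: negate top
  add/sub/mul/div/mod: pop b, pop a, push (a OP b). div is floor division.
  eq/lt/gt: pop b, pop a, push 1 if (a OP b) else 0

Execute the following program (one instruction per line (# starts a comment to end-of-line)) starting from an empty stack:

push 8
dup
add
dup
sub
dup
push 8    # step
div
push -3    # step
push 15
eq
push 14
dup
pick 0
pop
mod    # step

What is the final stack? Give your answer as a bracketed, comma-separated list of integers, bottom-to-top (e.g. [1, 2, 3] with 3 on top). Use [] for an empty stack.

Answer: [0, 0, 0, 0]

Derivation:
After 'push 8': [8]
After 'dup': [8, 8]
After 'add': [16]
After 'dup': [16, 16]
After 'sub': [0]
After 'dup': [0, 0]
After 'push 8': [0, 0, 8]
After 'div': [0, 0]
After 'push -3': [0, 0, -3]
After 'push 15': [0, 0, -3, 15]
After 'eq': [0, 0, 0]
After 'push 14': [0, 0, 0, 14]
After 'dup': [0, 0, 0, 14, 14]
After 'pick 0': [0, 0, 0, 14, 14, 14]
After 'pop': [0, 0, 0, 14, 14]
After 'mod': [0, 0, 0, 0]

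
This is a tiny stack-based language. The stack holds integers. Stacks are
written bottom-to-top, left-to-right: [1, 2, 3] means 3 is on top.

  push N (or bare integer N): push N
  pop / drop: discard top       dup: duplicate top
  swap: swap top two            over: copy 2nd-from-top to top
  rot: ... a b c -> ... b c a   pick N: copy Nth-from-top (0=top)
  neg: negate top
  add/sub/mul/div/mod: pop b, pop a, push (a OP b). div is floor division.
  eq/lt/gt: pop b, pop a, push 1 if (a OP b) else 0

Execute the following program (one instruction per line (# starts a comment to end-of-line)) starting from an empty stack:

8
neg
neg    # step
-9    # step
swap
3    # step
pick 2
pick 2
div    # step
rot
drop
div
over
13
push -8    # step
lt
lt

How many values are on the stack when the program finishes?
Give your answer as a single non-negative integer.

After 'push 8': stack = [8] (depth 1)
After 'neg': stack = [-8] (depth 1)
After 'neg': stack = [8] (depth 1)
After 'push -9': stack = [8, -9] (depth 2)
After 'swap': stack = [-9, 8] (depth 2)
After 'push 3': stack = [-9, 8, 3] (depth 3)
After 'pick 2': stack = [-9, 8, 3, -9] (depth 4)
After 'pick 2': stack = [-9, 8, 3, -9, 8] (depth 5)
After 'div': stack = [-9, 8, 3, -2] (depth 4)
After 'rot': stack = [-9, 3, -2, 8] (depth 4)
After 'drop': stack = [-9, 3, -2] (depth 3)
After 'div': stack = [-9, -2] (depth 2)
After 'over': stack = [-9, -2, -9] (depth 3)
After 'push 13': stack = [-9, -2, -9, 13] (depth 4)
After 'push -8': stack = [-9, -2, -9, 13, -8] (depth 5)
After 'lt': stack = [-9, -2, -9, 0] (depth 4)
After 'lt': stack = [-9, -2, 1] (depth 3)

Answer: 3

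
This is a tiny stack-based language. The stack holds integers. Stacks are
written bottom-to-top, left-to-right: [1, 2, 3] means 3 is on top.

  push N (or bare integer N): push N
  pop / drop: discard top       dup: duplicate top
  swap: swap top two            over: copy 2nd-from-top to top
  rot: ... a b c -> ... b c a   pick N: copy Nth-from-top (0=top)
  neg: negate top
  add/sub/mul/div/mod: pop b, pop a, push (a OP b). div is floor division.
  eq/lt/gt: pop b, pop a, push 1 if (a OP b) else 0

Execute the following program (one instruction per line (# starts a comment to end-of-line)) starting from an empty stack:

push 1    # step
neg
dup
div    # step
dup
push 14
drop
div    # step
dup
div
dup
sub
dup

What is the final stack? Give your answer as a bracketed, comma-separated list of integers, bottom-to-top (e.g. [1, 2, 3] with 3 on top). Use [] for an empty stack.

After 'push 1': [1]
After 'neg': [-1]
After 'dup': [-1, -1]
After 'div': [1]
After 'dup': [1, 1]
After 'push 14': [1, 1, 14]
After 'drop': [1, 1]
After 'div': [1]
After 'dup': [1, 1]
After 'div': [1]
After 'dup': [1, 1]
After 'sub': [0]
After 'dup': [0, 0]

Answer: [0, 0]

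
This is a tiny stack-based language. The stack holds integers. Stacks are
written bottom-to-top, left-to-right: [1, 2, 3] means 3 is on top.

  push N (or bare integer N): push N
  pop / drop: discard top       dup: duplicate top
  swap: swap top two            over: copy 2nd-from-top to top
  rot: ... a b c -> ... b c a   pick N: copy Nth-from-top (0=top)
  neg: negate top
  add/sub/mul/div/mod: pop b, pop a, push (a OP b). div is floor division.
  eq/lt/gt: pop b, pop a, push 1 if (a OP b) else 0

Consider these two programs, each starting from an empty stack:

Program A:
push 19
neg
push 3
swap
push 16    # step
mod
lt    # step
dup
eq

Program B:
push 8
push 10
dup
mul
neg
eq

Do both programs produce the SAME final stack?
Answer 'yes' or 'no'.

Program A trace:
  After 'push 19': [19]
  After 'neg': [-19]
  After 'push 3': [-19, 3]
  After 'swap': [3, -19]
  After 'push 16': [3, -19, 16]
  After 'mod': [3, 13]
  After 'lt': [1]
  After 'dup': [1, 1]
  After 'eq': [1]
Program A final stack: [1]

Program B trace:
  After 'push 8': [8]
  After 'push 10': [8, 10]
  After 'dup': [8, 10, 10]
  After 'mul': [8, 100]
  After 'neg': [8, -100]
  After 'eq': [0]
Program B final stack: [0]
Same: no

Answer: no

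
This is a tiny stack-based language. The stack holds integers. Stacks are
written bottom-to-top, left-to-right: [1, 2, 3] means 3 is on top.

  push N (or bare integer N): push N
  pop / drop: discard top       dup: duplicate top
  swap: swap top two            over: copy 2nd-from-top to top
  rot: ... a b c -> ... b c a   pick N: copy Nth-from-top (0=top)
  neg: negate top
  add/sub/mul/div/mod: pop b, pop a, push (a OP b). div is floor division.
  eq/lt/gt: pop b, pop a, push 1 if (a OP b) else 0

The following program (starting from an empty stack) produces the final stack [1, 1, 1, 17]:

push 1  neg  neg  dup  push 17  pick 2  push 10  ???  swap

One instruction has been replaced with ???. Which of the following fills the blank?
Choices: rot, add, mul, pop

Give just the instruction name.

Answer: pop

Derivation:
Stack before ???: [1, 1, 17, 1, 10]
Stack after ???:  [1, 1, 17, 1]
Checking each choice:
  rot: produces [1, 1, 1, 17, 10]
  add: produces [1, 1, 11, 17]
  mul: produces [1, 1, 10, 17]
  pop: MATCH


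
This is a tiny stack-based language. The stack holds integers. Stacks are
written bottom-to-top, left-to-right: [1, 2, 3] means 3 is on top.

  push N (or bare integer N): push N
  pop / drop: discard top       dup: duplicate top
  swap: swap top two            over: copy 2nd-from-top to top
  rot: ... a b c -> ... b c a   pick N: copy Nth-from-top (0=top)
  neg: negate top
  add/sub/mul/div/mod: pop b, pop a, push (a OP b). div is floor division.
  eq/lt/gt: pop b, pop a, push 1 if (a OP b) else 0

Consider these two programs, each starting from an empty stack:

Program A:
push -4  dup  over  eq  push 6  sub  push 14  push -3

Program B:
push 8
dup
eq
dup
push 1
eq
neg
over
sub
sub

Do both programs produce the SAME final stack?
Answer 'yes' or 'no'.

Answer: no

Derivation:
Program A trace:
  After 'push -4': [-4]
  After 'dup': [-4, -4]
  After 'over': [-4, -4, -4]
  After 'eq': [-4, 1]
  After 'push 6': [-4, 1, 6]
  After 'sub': [-4, -5]
  After 'push 14': [-4, -5, 14]
  After 'push -3': [-4, -5, 14, -3]
Program A final stack: [-4, -5, 14, -3]

Program B trace:
  After 'push 8': [8]
  After 'dup': [8, 8]
  After 'eq': [1]
  After 'dup': [1, 1]
  After 'push 1': [1, 1, 1]
  After 'eq': [1, 1]
  After 'neg': [1, -1]
  After 'over': [1, -1, 1]
  After 'sub': [1, -2]
  After 'sub': [3]
Program B final stack: [3]
Same: no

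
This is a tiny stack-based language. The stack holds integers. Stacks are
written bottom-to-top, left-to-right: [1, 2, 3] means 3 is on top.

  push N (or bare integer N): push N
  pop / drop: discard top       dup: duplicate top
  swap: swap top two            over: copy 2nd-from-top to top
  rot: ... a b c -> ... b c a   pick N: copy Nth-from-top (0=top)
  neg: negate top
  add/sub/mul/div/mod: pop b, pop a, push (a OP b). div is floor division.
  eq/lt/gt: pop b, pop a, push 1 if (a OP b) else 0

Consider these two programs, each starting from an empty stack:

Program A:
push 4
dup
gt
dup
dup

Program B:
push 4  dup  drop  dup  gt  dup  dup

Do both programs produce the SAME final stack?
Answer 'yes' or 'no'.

Answer: yes

Derivation:
Program A trace:
  After 'push 4': [4]
  After 'dup': [4, 4]
  After 'gt': [0]
  After 'dup': [0, 0]
  After 'dup': [0, 0, 0]
Program A final stack: [0, 0, 0]

Program B trace:
  After 'push 4': [4]
  After 'dup': [4, 4]
  After 'drop': [4]
  After 'dup': [4, 4]
  After 'gt': [0]
  After 'dup': [0, 0]
  After 'dup': [0, 0, 0]
Program B final stack: [0, 0, 0]
Same: yes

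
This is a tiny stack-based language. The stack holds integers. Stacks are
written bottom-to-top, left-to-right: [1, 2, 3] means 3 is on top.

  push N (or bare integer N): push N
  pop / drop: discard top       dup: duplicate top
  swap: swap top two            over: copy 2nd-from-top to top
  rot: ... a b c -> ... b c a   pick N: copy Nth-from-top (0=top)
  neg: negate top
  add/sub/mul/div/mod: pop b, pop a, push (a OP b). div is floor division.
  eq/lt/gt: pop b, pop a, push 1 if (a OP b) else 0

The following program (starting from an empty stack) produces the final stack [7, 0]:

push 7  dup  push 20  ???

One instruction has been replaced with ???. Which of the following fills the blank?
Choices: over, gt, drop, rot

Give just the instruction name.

Stack before ???: [7, 7, 20]
Stack after ???:  [7, 0]
Checking each choice:
  over: produces [7, 7, 20, 7]
  gt: MATCH
  drop: produces [7, 7]
  rot: produces [7, 20, 7]


Answer: gt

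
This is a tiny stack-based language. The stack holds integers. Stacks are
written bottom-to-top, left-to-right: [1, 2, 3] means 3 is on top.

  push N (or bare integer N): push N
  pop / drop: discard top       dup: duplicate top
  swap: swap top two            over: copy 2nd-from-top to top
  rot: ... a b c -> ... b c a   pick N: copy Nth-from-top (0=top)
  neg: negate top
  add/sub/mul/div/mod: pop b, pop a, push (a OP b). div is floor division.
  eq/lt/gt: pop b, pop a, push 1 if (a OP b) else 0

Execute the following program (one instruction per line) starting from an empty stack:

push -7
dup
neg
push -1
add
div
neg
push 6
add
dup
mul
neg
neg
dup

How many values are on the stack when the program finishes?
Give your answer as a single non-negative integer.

Answer: 2

Derivation:
After 'push -7': stack = [-7] (depth 1)
After 'dup': stack = [-7, -7] (depth 2)
After 'neg': stack = [-7, 7] (depth 2)
After 'push -1': stack = [-7, 7, -1] (depth 3)
After 'add': stack = [-7, 6] (depth 2)
After 'div': stack = [-2] (depth 1)
After 'neg': stack = [2] (depth 1)
After 'push 6': stack = [2, 6] (depth 2)
After 'add': stack = [8] (depth 1)
After 'dup': stack = [8, 8] (depth 2)
After 'mul': stack = [64] (depth 1)
After 'neg': stack = [-64] (depth 1)
After 'neg': stack = [64] (depth 1)
After 'dup': stack = [64, 64] (depth 2)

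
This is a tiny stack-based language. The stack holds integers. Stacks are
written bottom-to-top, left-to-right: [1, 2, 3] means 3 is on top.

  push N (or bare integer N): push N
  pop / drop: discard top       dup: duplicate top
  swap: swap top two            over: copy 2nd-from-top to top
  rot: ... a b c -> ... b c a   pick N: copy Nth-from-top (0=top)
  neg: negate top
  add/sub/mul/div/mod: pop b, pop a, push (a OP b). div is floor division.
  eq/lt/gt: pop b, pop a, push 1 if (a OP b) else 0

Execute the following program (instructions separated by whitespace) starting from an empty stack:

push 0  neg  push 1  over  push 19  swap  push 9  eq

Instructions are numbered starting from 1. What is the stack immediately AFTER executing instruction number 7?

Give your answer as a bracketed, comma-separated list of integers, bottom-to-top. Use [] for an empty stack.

Answer: [0, 1, 19, 0, 9]

Derivation:
Step 1 ('push 0'): [0]
Step 2 ('neg'): [0]
Step 3 ('push 1'): [0, 1]
Step 4 ('over'): [0, 1, 0]
Step 5 ('push 19'): [0, 1, 0, 19]
Step 6 ('swap'): [0, 1, 19, 0]
Step 7 ('push 9'): [0, 1, 19, 0, 9]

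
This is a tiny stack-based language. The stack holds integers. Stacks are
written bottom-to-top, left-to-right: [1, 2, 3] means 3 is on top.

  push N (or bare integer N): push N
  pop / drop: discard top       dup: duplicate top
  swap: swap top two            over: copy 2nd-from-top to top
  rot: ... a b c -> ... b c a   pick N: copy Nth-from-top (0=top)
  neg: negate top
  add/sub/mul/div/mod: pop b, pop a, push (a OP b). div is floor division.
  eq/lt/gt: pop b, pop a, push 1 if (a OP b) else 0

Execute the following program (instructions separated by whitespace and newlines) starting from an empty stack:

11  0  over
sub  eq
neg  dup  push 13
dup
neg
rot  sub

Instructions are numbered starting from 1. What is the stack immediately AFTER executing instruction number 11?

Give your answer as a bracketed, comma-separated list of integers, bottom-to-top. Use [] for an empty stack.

Answer: [0, 13, -13, 0]

Derivation:
Step 1 ('11'): [11]
Step 2 ('0'): [11, 0]
Step 3 ('over'): [11, 0, 11]
Step 4 ('sub'): [11, -11]
Step 5 ('eq'): [0]
Step 6 ('neg'): [0]
Step 7 ('dup'): [0, 0]
Step 8 ('push 13'): [0, 0, 13]
Step 9 ('dup'): [0, 0, 13, 13]
Step 10 ('neg'): [0, 0, 13, -13]
Step 11 ('rot'): [0, 13, -13, 0]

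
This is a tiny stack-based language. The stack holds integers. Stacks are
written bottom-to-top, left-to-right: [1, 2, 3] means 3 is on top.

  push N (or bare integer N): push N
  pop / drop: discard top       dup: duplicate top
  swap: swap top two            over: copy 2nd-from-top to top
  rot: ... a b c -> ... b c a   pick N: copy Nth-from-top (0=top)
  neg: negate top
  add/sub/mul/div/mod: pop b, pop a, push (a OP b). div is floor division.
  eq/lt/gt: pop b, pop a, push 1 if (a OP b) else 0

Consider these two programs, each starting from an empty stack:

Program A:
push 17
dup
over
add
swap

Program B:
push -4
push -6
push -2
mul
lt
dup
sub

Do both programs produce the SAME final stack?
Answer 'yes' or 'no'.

Program A trace:
  After 'push 17': [17]
  After 'dup': [17, 17]
  After 'over': [17, 17, 17]
  After 'add': [17, 34]
  After 'swap': [34, 17]
Program A final stack: [34, 17]

Program B trace:
  After 'push -4': [-4]
  After 'push -6': [-4, -6]
  After 'push -2': [-4, -6, -2]
  After 'mul': [-4, 12]
  After 'lt': [1]
  After 'dup': [1, 1]
  After 'sub': [0]
Program B final stack: [0]
Same: no

Answer: no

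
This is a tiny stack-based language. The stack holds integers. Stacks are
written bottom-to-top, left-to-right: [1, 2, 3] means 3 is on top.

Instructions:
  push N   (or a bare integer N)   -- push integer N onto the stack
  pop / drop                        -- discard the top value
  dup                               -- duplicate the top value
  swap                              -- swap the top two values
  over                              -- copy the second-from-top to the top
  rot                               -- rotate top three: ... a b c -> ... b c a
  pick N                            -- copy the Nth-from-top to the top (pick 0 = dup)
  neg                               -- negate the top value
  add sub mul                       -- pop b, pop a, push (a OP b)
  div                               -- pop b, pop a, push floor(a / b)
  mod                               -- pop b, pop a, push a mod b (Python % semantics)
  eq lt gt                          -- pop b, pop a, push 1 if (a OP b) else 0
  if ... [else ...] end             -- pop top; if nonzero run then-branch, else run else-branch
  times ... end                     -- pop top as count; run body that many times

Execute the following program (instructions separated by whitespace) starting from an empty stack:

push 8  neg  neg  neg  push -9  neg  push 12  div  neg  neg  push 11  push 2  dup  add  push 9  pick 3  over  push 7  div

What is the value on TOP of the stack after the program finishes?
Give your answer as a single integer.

After 'push 8': [8]
After 'neg': [-8]
After 'neg': [8]
After 'neg': [-8]
After 'push -9': [-8, -9]
After 'neg': [-8, 9]
After 'push 12': [-8, 9, 12]
After 'div': [-8, 0]
After 'neg': [-8, 0]
After 'neg': [-8, 0]
After 'push 11': [-8, 0, 11]
After 'push 2': [-8, 0, 11, 2]
After 'dup': [-8, 0, 11, 2, 2]
After 'add': [-8, 0, 11, 4]
After 'push 9': [-8, 0, 11, 4, 9]
After 'pick 3': [-8, 0, 11, 4, 9, 0]
After 'over': [-8, 0, 11, 4, 9, 0, 9]
After 'push 7': [-8, 0, 11, 4, 9, 0, 9, 7]
After 'div': [-8, 0, 11, 4, 9, 0, 1]

Answer: 1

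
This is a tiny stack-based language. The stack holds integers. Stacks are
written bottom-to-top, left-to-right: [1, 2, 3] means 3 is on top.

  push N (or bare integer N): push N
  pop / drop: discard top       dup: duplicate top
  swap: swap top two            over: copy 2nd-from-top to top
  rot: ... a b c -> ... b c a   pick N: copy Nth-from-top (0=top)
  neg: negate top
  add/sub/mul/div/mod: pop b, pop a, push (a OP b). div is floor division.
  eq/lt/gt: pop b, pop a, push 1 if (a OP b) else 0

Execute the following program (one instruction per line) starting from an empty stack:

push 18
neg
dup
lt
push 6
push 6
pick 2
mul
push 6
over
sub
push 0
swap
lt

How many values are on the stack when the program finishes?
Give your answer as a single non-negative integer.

After 'push 18': stack = [18] (depth 1)
After 'neg': stack = [-18] (depth 1)
After 'dup': stack = [-18, -18] (depth 2)
After 'lt': stack = [0] (depth 1)
After 'push 6': stack = [0, 6] (depth 2)
After 'push 6': stack = [0, 6, 6] (depth 3)
After 'pick 2': stack = [0, 6, 6, 0] (depth 4)
After 'mul': stack = [0, 6, 0] (depth 3)
After 'push 6': stack = [0, 6, 0, 6] (depth 4)
After 'over': stack = [0, 6, 0, 6, 0] (depth 5)
After 'sub': stack = [0, 6, 0, 6] (depth 4)
After 'push 0': stack = [0, 6, 0, 6, 0] (depth 5)
After 'swap': stack = [0, 6, 0, 0, 6] (depth 5)
After 'lt': stack = [0, 6, 0, 1] (depth 4)

Answer: 4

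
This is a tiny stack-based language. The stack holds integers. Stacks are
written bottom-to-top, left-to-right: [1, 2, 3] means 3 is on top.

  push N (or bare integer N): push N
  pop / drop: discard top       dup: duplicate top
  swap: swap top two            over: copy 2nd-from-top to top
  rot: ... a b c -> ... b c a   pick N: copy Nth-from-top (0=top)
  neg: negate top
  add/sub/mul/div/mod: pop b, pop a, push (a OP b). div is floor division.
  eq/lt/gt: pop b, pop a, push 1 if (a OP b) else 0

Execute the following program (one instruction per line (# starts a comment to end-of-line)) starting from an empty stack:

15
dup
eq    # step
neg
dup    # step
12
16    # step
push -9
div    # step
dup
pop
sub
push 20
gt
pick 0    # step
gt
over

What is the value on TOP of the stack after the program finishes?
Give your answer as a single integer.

After 'push 15': [15]
After 'dup': [15, 15]
After 'eq': [1]
After 'neg': [-1]
After 'dup': [-1, -1]
After 'push 12': [-1, -1, 12]
After 'push 16': [-1, -1, 12, 16]
After 'push -9': [-1, -1, 12, 16, -9]
After 'div': [-1, -1, 12, -2]
After 'dup': [-1, -1, 12, -2, -2]
After 'pop': [-1, -1, 12, -2]
After 'sub': [-1, -1, 14]
After 'push 20': [-1, -1, 14, 20]
After 'gt': [-1, -1, 0]
After 'pick 0': [-1, -1, 0, 0]
After 'gt': [-1, -1, 0]
After 'over': [-1, -1, 0, -1]

Answer: -1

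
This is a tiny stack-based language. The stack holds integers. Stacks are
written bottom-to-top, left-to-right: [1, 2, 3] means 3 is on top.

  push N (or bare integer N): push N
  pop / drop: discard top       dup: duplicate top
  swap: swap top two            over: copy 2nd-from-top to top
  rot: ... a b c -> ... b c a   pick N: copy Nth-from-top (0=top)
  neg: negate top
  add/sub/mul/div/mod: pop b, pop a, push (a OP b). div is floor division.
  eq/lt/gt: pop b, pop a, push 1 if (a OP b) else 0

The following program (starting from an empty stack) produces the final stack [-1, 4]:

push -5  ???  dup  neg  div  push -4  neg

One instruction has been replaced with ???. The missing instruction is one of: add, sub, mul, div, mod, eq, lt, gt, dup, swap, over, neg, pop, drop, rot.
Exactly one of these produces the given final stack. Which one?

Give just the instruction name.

Answer: neg

Derivation:
Stack before ???: [-5]
Stack after ???:  [5]
The instruction that transforms [-5] -> [5] is: neg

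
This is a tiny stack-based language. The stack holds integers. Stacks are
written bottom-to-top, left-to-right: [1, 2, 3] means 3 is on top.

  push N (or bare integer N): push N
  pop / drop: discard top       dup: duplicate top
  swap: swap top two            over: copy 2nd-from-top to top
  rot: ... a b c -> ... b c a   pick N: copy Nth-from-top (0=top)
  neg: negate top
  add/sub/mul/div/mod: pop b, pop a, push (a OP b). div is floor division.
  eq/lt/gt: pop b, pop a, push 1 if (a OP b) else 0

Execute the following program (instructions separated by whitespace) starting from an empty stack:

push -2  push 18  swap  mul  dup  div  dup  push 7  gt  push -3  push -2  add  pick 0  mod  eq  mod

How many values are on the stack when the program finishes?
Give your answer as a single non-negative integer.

Answer: 1

Derivation:
After 'push -2': stack = [-2] (depth 1)
After 'push 18': stack = [-2, 18] (depth 2)
After 'swap': stack = [18, -2] (depth 2)
After 'mul': stack = [-36] (depth 1)
After 'dup': stack = [-36, -36] (depth 2)
After 'div': stack = [1] (depth 1)
After 'dup': stack = [1, 1] (depth 2)
After 'push 7': stack = [1, 1, 7] (depth 3)
After 'gt': stack = [1, 0] (depth 2)
After 'push -3': stack = [1, 0, -3] (depth 3)
After 'push -2': stack = [1, 0, -3, -2] (depth 4)
After 'add': stack = [1, 0, -5] (depth 3)
After 'pick 0': stack = [1, 0, -5, -5] (depth 4)
After 'mod': stack = [1, 0, 0] (depth 3)
After 'eq': stack = [1, 1] (depth 2)
After 'mod': stack = [0] (depth 1)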